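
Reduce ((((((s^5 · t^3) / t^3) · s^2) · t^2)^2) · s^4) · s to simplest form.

s^19t^4

((((((s^5 · t^3) / t^3) · s^2) · t^2)^2) · s^4) · s
= ((((((s^5 · t^3) / t^3) · s^2)^2) · ((t^2)^2)) · s^4) · s    [power of a product]
= ((((((s^5 · t^3) / t^3)^2) · ((s^2)^2)) · ((t^2)^2)) · s^4) · s    [power of a product]
= ((((((s^5 · t^3)^2) / ((t^3)^2)) · ((s^2)^2)) · ((t^2)^2)) · s^4) · s    [power of a quotient]
= (((((((s^5)^2) · ((t^3)^2)) / ((t^3)^2)) · ((s^2)^2)) · ((t^2)^2)) · s^4) · s    [power of a product]
= (((((s^10 · ((t^3)^2)) / ((t^3)^2)) · ((s^2)^2)) · ((t^2)^2)) · s^4) · s    [power of a power]
= (((((s^10 · t^6) / ((t^3)^2)) · ((s^2)^2)) · ((t^2)^2)) · s^4) · s    [power of a power]
= (((((s^10 · t^6) / t^6) · ((s^2)^2)) · ((t^2)^2)) · s^4) · s    [power of a power]
= (((((s^10 · t^6) / t^6) · s^4) · ((t^2)^2)) · s^4) · s    [power of a power]
= (((((s^10 · t^6) / t^6) · s^4) · t^4) · s^4) · s    [power of a power]
= s^19t^4    [quotient of powers; product of powers]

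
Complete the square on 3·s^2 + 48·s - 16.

3·s^2 + 48·s - 16
= 3(s^2 + 16·s) - 16    [factor out 3 from the s-terms]
= 3(s^2 + 16·s + 64 - 64) - 16    [add and subtract 64 inside the bracket]
= 3(s + 8)^2 - 192 - 16    [perfect-square identity]
= 3(s + 8)^2 - 208    [combine constants]

3(s + 8)^2 - 208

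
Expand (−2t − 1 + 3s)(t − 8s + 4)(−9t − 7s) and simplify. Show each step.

18t³ − 157st² + 83s²t + 81t² − 117st − 140s² + 36t + 28s + 168s³

(−2t − 1 + 3s)(t − 8s + 4)(−9t − 7s)
= (−2t² + 16st − 8t − t + 8s − 4 + 3st − 24s² + 12s)(−9t − 7s)    [distributive law]
= (−2t² + 19st − 9t + 20s − 4 − 24s²)(−9t − 7s)    [combine like terms]
= 18t³ + 14st² − 171st² − 133s²t + 81t² + 63st − 180st − 140s² + 36t + 28s + 216s²t + 168s³    [distributive law]
= 18t³ − 157st² + 83s²t + 81t² − 117st − 140s² + 36t + 28s + 168s³    [combine like terms]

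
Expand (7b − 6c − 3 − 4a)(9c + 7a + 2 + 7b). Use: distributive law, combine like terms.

21bc + 21ab − 7b + 49b² − 54c² − 78ac − 39c − 29a − 6 − 28a²

(7b − 6c − 3 − 4a)(9c + 7a + 2 + 7b)
= 63bc + 49ab + 14b + 49b² − 54c² − 42ac − 12c − 42bc − 27c − 21a − 6 − 21b − 36ac − 28a² − 8a − 28ab    [distributive law]
= 21bc + 21ab − 7b + 49b² − 54c² − 78ac − 39c − 29a − 6 − 28a²    [combine like terms]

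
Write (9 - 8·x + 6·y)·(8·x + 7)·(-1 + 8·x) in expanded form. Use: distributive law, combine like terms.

488·x + 192·x² - 63 - 512·x³ + 288·x·y + 384·x²·y - 42·y

(9 - 8·x + 6·y)·(8·x + 7)·(-1 + 8·x)
= (72·x + 63 - 64·x² - 56·x + 48·x·y + 42·y)·(-1 + 8·x)    [distributive law]
= (16·x + 63 - 64·x² + 48·x·y + 42·y)·(-1 + 8·x)    [combine like terms]
= -16·x + 128·x² - 63 + 504·x + 64·x² - 512·x³ - 48·x·y + 384·x²·y - 42·y + 336·x·y    [distributive law]
= 488·x + 192·x² - 63 - 512·x³ + 288·x·y + 384·x²·y - 42·y    [combine like terms]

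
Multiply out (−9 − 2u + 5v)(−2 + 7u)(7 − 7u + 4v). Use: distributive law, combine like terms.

(−9 − 2u + 5v)(−2 + 7u)(7 − 7u + 4v)
= (18 − 63u + 4u − 14u² − 10v + 35uv)(7 − 7u + 4v)    [distributive law]
= (18 − 59u − 14u² − 10v + 35uv)(7 − 7u + 4v)    [combine like terms]
= 126 − 126u + 72v − 413u + 413u² − 236uv − 98u² + 98u³ − 56u²v − 70v + 70uv − 40v² + 245uv − 245u²v + 140uv²    [distributive law]
= 126 − 539u + 2v + 315u² + 79uv + 98u³ − 301u²v − 40v² + 140uv²    [combine like terms]

126 − 539u + 2v + 315u² + 79uv + 98u³ − 301u²v − 40v² + 140uv²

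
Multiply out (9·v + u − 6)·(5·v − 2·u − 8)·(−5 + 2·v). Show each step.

−429·v² + 90·v³ + 73·u·v − 26·u·v² + 606·v + 10·u² − 4·u²·v − 20·u − 240

(9·v + u − 6)·(5·v − 2·u − 8)·(−5 + 2·v)
= (45·v² − 18·u·v − 72·v + 5·u·v − 2·u² − 8·u − 30·v + 12·u + 48)·(−5 + 2·v)    [distributive law]
= (45·v² − 13·u·v − 102·v − 2·u² + 4·u + 48)·(−5 + 2·v)    [combine like terms]
= −225·v² + 90·v³ + 65·u·v − 26·u·v² + 510·v − 204·v² + 10·u² − 4·u²·v − 20·u + 8·u·v − 240 + 96·v    [distributive law]
= −429·v² + 90·v³ + 73·u·v − 26·u·v² + 606·v + 10·u² − 4·u²·v − 20·u − 240    [combine like terms]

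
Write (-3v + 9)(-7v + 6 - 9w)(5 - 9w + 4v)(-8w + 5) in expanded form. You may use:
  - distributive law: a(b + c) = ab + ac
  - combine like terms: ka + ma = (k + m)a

(-3v + 9)(-7v + 6 - 9w)(5 - 9w + 4v)(-8w + 5)
= (21v^2 - 18v + 27vw - 63v + 54 - 81w)(5 - 9w + 4v)(-8w + 5)    [distributive law]
= (21v^2 - 81v + 27vw + 54 - 81w)(5 - 9w + 4v)(-8w + 5)    [combine like terms]
= (105v^2 - 189v^2w + 84v^3 - 405v + 729vw - 324v^2 + 135vw - 243vw^2 + 108v^2w + 270 - 486w + 216v - 405w + 729w^2 - 324vw)(-8w + 5)    [distributive law]
= (-219v^2 - 81v^2w + 84v^3 - 189v + 540vw - 243vw^2 + 270 - 891w + 729w^2)(-8w + 5)    [combine like terms]
= 1752v^2w - 1095v^2 + 648v^2w^2 - 405v^2w - 672v^3w + 420v^3 + 1512vw - 945v - 4320vw^2 + 2700vw + 1944vw^3 - 1215vw^2 - 2160w + 1350 + 7128w^2 - 4455w - 5832w^3 + 3645w^2    [distributive law]
= 1347v^2w - 1095v^2 + 648v^2w^2 - 672v^3w + 420v^3 + 4212vw - 945v - 5535vw^2 + 1944vw^3 - 6615w + 1350 + 10773w^2 - 5832w^3    [combine like terms]

1347v^2w - 1095v^2 + 648v^2w^2 - 672v^3w + 420v^3 + 4212vw - 945v - 5535vw^2 + 1944vw^3 - 6615w + 1350 + 10773w^2 - 5832w^3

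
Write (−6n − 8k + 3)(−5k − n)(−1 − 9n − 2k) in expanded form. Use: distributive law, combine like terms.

103kn − 354kn^2 − 436k^2n + 21n^2 − 54n^3 − 10k^2 − 80k^3 + 15k + 3n

(−6n − 8k + 3)(−5k − n)(−1 − 9n − 2k)
= (30kn + 6n^2 + 40k^2 + 8kn − 15k − 3n)(−1 − 9n − 2k)    [distributive law]
= (38kn + 6n^2 + 40k^2 − 15k − 3n)(−1 − 9n − 2k)    [combine like terms]
= −38kn − 342kn^2 − 76k^2n − 6n^2 − 54n^3 − 12kn^2 − 40k^2 − 360k^2n − 80k^3 + 15k + 135kn + 30k^2 + 3n + 27n^2 + 6kn    [distributive law]
= 103kn − 354kn^2 − 436k^2n + 21n^2 − 54n^3 − 10k^2 − 80k^3 + 15k + 3n    [combine like terms]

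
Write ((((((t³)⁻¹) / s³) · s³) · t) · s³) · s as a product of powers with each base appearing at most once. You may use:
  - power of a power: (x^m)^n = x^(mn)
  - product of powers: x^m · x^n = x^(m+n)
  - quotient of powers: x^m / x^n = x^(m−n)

((((((t³)⁻¹) / s³) · s³) · t) · s³) · s
= ((((t⁻³ / s³) · s³) · t) · s³) · s    [power of a power]
= s⁴t⁻²    [quotient of powers; product of powers]

s⁴t⁻²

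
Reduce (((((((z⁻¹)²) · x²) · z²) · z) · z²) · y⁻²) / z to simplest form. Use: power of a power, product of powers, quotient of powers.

(((((((z⁻¹)²) · x²) · z²) · z) · z²) · y⁻²) / z
= (((((z⁻² · x²) · z²) · z) · z²) · y⁻²) / z    [power of a power]
= x²y⁻²z²    [quotient of powers; product of powers]

x²y⁻²z²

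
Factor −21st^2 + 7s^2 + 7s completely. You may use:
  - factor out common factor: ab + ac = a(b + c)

7s(−3t^2 + s + 1)

−21st^2 + 7s^2 + 7s
= 7(−3st^2 + s^2 + s)    [factor out 7]
= 7s(−3t^2 + s + 1)    [factor out s]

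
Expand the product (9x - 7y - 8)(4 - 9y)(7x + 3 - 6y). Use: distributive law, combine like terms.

252x^2 - 116x - 151xy - 567x^2y + 927xy^2 + 324y - 75y^2 - 378y^3 - 96

(9x - 7y - 8)(4 - 9y)(7x + 3 - 6y)
= (36x - 81xy - 28y + 63y^2 - 32 + 72y)(7x + 3 - 6y)    [distributive law]
= (36x - 81xy + 44y + 63y^2 - 32)(7x + 3 - 6y)    [combine like terms]
= 252x^2 + 108x - 216xy - 567x^2y - 243xy + 486xy^2 + 308xy + 132y - 264y^2 + 441xy^2 + 189y^2 - 378y^3 - 224x - 96 + 192y    [distributive law]
= 252x^2 - 116x - 151xy - 567x^2y + 927xy^2 + 324y - 75y^2 - 378y^3 - 96    [combine like terms]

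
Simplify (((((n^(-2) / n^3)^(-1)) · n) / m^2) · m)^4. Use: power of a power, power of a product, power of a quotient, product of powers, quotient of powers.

m^(-4)·n^24

(((((n^(-2) / n^3)^(-1)) · n) / m^2) · m)^4
= (((((n^(-2) / n^3)^(-1)) · n) / m^2)^4) · (m^4)    [power of a product]
= (((((n^(-2) / n^3)^(-1)) · n)^4) / ((m^2)^4)) · (m^4)    [power of a quotient]
= (((((n^(-2) / n^3)^(-1))^4) · (n^4)) / ((m^2)^4)) · (m^4)    [power of a product]
= ((((n^(-2) / n^3)^(-4)) · (n^4)) / ((m^2)^4)) · (m^4)    [power of a power]
= (((((n^(-2))^(-4)) / ((n^3)^(-4))) · (n^4)) / ((m^2)^4)) · (m^4)    [power of a quotient]
= (((n^8 / ((n^3)^(-4))) · (n^4)) / ((m^2)^4)) · (m^4)    [power of a power]
= (((n^8 / n^(-12)) · (n^4)) / ((m^2)^4)) · (m^4)    [power of a power]
= ((n^20 · (n^4)) / ((m^2)^4)) · (m^4)    [quotient of powers]
= (n^24 / ((m^2)^4)) · (m^4)    [product of powers]
= (n^24 / m^8) · (m^4)    [power of a power]
= m^(-4)·n^24    [quotient of powers]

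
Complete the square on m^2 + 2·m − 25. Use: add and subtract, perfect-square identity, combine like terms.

m^2 + 2·m − 25
= m^2 + 2·m + 1 − 1 − 25    [add and subtract 1]
= (m + 1)^2 − 1 − 25    [perfect-square identity]
= (m + 1)^2 − 26    [combine constants]

(m + 1)^2 − 26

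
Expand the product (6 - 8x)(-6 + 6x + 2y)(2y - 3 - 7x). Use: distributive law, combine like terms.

-108y + 108 + 132xy - 444x² + 24y² + 16x²y + 336x³ - 32xy²

(6 - 8x)(-6 + 6x + 2y)(2y - 3 - 7x)
= (-36 + 36x + 12y + 48x - 48x² - 16xy)(2y - 3 - 7x)    [distributive law]
= (-36 + 84x + 12y - 48x² - 16xy)(2y - 3 - 7x)    [combine like terms]
= -72y + 108 + 252x + 168xy - 252x - 588x² + 24y² - 36y - 84xy - 96x²y + 144x² + 336x³ - 32xy² + 48xy + 112x²y    [distributive law]
= -108y + 108 + 132xy - 444x² + 24y² + 16x²y + 336x³ - 32xy²    [combine like terms]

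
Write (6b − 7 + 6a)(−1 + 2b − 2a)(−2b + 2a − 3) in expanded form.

4b^2 − 56ab + 46b − 24b^3 + 24ab^2 − 10a − 21 + 52a^2 + 24a^2b − 24a^3

(6b − 7 + 6a)(−1 + 2b − 2a)(−2b + 2a − 3)
= (−6b + 12b^2 − 12ab + 7 − 14b + 14a − 6a + 12ab − 12a^2)(−2b + 2a − 3)    [distributive law]
= (−20b + 12b^2 + 7 + 8a − 12a^2)(−2b + 2a − 3)    [combine like terms]
= 40b^2 − 40ab + 60b − 24b^3 + 24ab^2 − 36b^2 − 14b + 14a − 21 − 16ab + 16a^2 − 24a + 24a^2b − 24a^3 + 36a^2    [distributive law]
= 4b^2 − 56ab + 46b − 24b^3 + 24ab^2 − 10a − 21 + 52a^2 + 24a^2b − 24a^3    [combine like terms]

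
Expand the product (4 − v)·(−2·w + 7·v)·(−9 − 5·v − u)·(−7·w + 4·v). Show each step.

−504·w² + 2052·v·w − 154·v·w² + 627·v²·w − 56·u·w² + 228·u·v·w − 1008·v² − 308·v³ − 112·u·v² + 70·v²·w² − 285·v³·w + 14·u·v·w² − 57·u·v²·w + 140·v⁴ + 28·u·v³

(4 − v)·(−2·w + 7·v)·(−9 − 5·v − u)·(−7·w + 4·v)
= (−8·w + 28·v + 2·v·w − 7·v²)·(−9 − 5·v − u)·(−7·w + 4·v)    [distributive law]
= (72·w + 40·v·w + 8·u·w − 252·v − 140·v² − 28·u·v − 18·v·w − 10·v²·w − 2·u·v·w + 63·v² + 35·v³ + 7·u·v²)·(−7·w + 4·v)    [distributive law]
= (72·w + 22·v·w + 8·u·w − 252·v − 77·v² − 28·u·v − 10·v²·w − 2·u·v·w + 35·v³ + 7·u·v²)·(−7·w + 4·v)    [combine like terms]
= −504·w² + 288·v·w − 154·v·w² + 88·v²·w − 56·u·w² + 32·u·v·w + 1764·v·w − 1008·v² + 539·v²·w − 308·v³ + 196·u·v·w − 112·u·v² + 70·v²·w² − 40·v³·w + 14·u·v·w² − 8·u·v²·w − 245·v³·w + 140·v⁴ − 49·u·v²·w + 28·u·v³    [distributive law]
= −504·w² + 2052·v·w − 154·v·w² + 627·v²·w − 56·u·w² + 228·u·v·w − 1008·v² − 308·v³ − 112·u·v² + 70·v²·w² − 285·v³·w + 14·u·v·w² − 57·u·v²·w + 140·v⁴ + 28·u·v³    [combine like terms]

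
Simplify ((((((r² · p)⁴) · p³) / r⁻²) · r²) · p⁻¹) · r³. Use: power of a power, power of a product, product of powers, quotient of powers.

p⁶r¹⁵

((((((r² · p)⁴) · p³) / r⁻²) · r²) · p⁻¹) · r³
= (((((((r²)⁴) · (p⁴)) · p³) / r⁻²) · r²) · p⁻¹) · r³    [power of a product]
= (((((r⁸ · (p⁴)) · p³) / r⁻²) · r²) · p⁻¹) · r³    [power of a power]
= p⁶r¹⁵    [quotient of powers; product of powers]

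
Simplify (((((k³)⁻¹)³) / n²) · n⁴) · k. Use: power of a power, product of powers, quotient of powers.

k⁻⁸n²

(((((k³)⁻¹)³) / n²) · n⁴) · k
= ((((k³)⁻³) / n²) · n⁴) · k    [power of a power]
= ((k⁻⁹ / n²) · n⁴) · k    [power of a power]
= k⁻⁸n²    [quotient of powers; product of powers]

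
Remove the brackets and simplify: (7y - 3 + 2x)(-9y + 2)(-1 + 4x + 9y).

432y² - 414xy² - 567y³ - 95y + 218xy + 6 - 28x - 72x²y + 16x²

(7y - 3 + 2x)(-9y + 2)(-1 + 4x + 9y)
= (-63y² + 14y + 27y - 6 - 18xy + 4x)(-1 + 4x + 9y)    [distributive law]
= (-63y² + 41y - 6 - 18xy + 4x)(-1 + 4x + 9y)    [combine like terms]
= 63y² - 252xy² - 567y³ - 41y + 164xy + 369y² + 6 - 24x - 54y + 18xy - 72x²y - 162xy² - 4x + 16x² + 36xy    [distributive law]
= 432y² - 414xy² - 567y³ - 95y + 218xy + 6 - 28x - 72x²y + 16x²    [combine like terms]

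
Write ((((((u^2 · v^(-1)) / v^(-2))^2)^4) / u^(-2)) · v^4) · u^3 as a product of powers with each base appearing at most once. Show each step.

((((((u^2 · v^(-1)) / v^(-2))^2)^4) / u^(-2)) · v^4) · u^3
= (((((u^2 · v^(-1)) / v^(-2))^8) / u^(-2)) · v^4) · u^3    [power of a power]
= (((((u^2 · v^(-1))^8) / ((v^(-2))^8)) / u^(-2)) · v^4) · u^3    [power of a quotient]
= ((((((u^2)^8) · ((v^(-1))^8)) / ((v^(-2))^8)) / u^(-2)) · v^4) · u^3    [power of a product]
= ((((u^16 · ((v^(-1))^8)) / ((v^(-2))^8)) / u^(-2)) · v^4) · u^3    [power of a power]
= ((((u^16 · v^(-8)) / ((v^(-2))^8)) / u^(-2)) · v^4) · u^3    [power of a power]
= ((((u^16 · v^(-8)) / v^(-16)) / u^(-2)) · v^4) · u^3    [power of a power]
= u^21v^12    [quotient of powers; product of powers]

u^21v^12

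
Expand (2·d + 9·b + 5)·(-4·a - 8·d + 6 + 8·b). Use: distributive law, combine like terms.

-8·a·d - 16·d^2 - 28·d - 56·b·d - 36·a·b + 94·b + 72·b^2 - 20·a + 30

(2·d + 9·b + 5)·(-4·a - 8·d + 6 + 8·b)
= -8·a·d - 16·d^2 + 12·d + 16·b·d - 36·a·b - 72·b·d + 54·b + 72·b^2 - 20·a - 40·d + 30 + 40·b    [distributive law]
= -8·a·d - 16·d^2 - 28·d - 56·b·d - 36·a·b + 94·b + 72·b^2 - 20·a + 30    [combine like terms]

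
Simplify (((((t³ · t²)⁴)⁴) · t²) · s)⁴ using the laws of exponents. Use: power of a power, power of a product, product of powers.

s⁴·t³²⁸

(((((t³ · t²)⁴)⁴) · t²) · s)⁴
= (((((t³ · t²)⁴)⁴) · t²)⁴) · (s⁴)    [power of a product]
= (((((t³ · t²)⁴)⁴)⁴) · ((t²)⁴)) · (s⁴)    [power of a product]
= ((((t³ · t²)⁴)¹⁶) · ((t²)⁴)) · (s⁴)    [power of a power]
= (((t³ · t²)⁶⁴) · ((t²)⁴)) · (s⁴)    [power of a power]
= ((((t³)⁶⁴) · ((t²)⁶⁴)) · ((t²)⁴)) · (s⁴)    [power of a product]
= ((t¹⁹² · ((t²)⁶⁴)) · ((t²)⁴)) · (s⁴)    [power of a power]
= ((t¹⁹² · t¹²⁸) · ((t²)⁴)) · (s⁴)    [power of a power]
= (t³²⁰ · ((t²)⁴)) · (s⁴)    [product of powers]
= (t³²⁰ · t⁸) · (s⁴)    [power of a power]
= t³²⁸ · (s⁴)    [product of powers]
= s⁴·t³²⁸    [rearrange]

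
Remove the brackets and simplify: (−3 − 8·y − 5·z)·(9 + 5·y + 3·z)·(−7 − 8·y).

(−3 − 8·y − 5·z)·(9 + 5·y + 3·z)·(−7 − 8·y)
= (−27 − 15·y − 9·z − 72·y − 40·y^2 − 24·y·z − 45·z − 25·y·z − 15·z^2)·(−7 − 8·y)    [distributive law]
= (−27 − 87·y − 54·z − 40·y^2 − 49·y·z − 15·z^2)·(−7 − 8·y)    [combine like terms]
= 189 + 216·y + 609·y + 696·y^2 + 378·z + 432·y·z + 280·y^2 + 320·y^3 + 343·y·z + 392·y^2·z + 105·z^2 + 120·y·z^2    [distributive law]
= 189 + 825·y + 976·y^2 + 378·z + 775·y·z + 320·y^3 + 392·y^2·z + 105·z^2 + 120·y·z^2    [combine like terms]

189 + 825·y + 976·y^2 + 378·z + 775·y·z + 320·y^3 + 392·y^2·z + 105·z^2 + 120·y·z^2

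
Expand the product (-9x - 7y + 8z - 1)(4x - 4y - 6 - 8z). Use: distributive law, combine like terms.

(-9x - 7y + 8z - 1)(4x - 4y - 6 - 8z)
= -36x^2 + 36xy + 54x + 72xz - 28xy + 28y^2 + 42y + 56yz + 32xz - 32yz - 48z - 64z^2 - 4x + 4y + 6 + 8z    [distributive law]
= -36x^2 + 8xy + 50x + 104xz + 28y^2 + 46y + 24yz - 40z - 64z^2 + 6    [combine like terms]

-36x^2 + 8xy + 50x + 104xz + 28y^2 + 46y + 24yz - 40z - 64z^2 + 6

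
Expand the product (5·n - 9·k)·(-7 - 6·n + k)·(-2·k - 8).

(5·n - 9·k)·(-7 - 6·n + k)·(-2·k - 8)
= (-35·n - 30·n² + 5·k·n + 63·k + 54·k·n - 9·k²)·(-2·k - 8)    [distributive law]
= (-35·n - 30·n² + 59·k·n + 63·k - 9·k²)·(-2·k - 8)    [combine like terms]
= 70·k·n + 280·n + 60·k·n² + 240·n² - 118·k²·n - 472·k·n - 126·k² - 504·k + 18·k³ + 72·k²    [distributive law]
= -402·k·n + 280·n + 60·k·n² + 240·n² - 118·k²·n - 54·k² - 504·k + 18·k³    [combine like terms]

-402·k·n + 280·n + 60·k·n² + 240·n² - 118·k²·n - 54·k² - 504·k + 18·k³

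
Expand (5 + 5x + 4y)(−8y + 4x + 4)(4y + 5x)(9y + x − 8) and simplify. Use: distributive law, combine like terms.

160y^3 + 2312xy^2 + 1488y^2 + 2160x^2y + 660xy − 600x^3 − 1500x^2 − 640y − 800x − 2432xy^3 − 616x^2y^2 + 860x^3y + 100x^4 − 1152y^4

(5 + 5x + 4y)(−8y + 4x + 4)(4y + 5x)(9y + x − 8)
= (−40y + 20x + 20 − 40xy + 20x^2 + 20x − 32y^2 + 16xy + 16y)(4y + 5x)(9y + x − 8)    [distributive law]
= (−24y + 40x + 20 − 24xy + 20x^2 − 32y^2)(4y + 5x)(9y + x − 8)    [combine like terms]
= (−96y^2 − 120xy + 160xy + 200x^2 + 80y + 100x − 96xy^2 − 120x^2y + 80x^2y + 100x^3 − 128y^3 − 160xy^2)(9y + x − 8)    [distributive law]
= (−96y^2 + 40xy + 200x^2 + 80y + 100x − 256xy^2 − 40x^2y + 100x^3 − 128y^3)(9y + x − 8)    [combine like terms]
= −864y^3 − 96xy^2 + 768y^2 + 360xy^2 + 40x^2y − 320xy + 1800x^2y + 200x^3 − 1600x^2 + 720y^2 + 80xy − 640y + 900xy + 100x^2 − 800x − 2304xy^3 − 256x^2y^2 + 2048xy^2 − 360x^2y^2 − 40x^3y + 320x^2y + 900x^3y + 100x^4 − 800x^3 − 1152y^4 − 128xy^3 + 1024y^3    [distributive law]
= 160y^3 + 2312xy^2 + 1488y^2 + 2160x^2y + 660xy − 600x^3 − 1500x^2 − 640y − 800x − 2432xy^3 − 616x^2y^2 + 860x^3y + 100x^4 − 1152y^4    [combine like terms]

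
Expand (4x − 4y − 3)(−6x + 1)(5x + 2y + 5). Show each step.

−120x^3 + 72x^2y − 10x^2 + 144xy + 95x + 48xy^2 − 8y^2 − 26y − 15

(4x − 4y − 3)(−6x + 1)(5x + 2y + 5)
= (−24x^2 + 4x + 24xy − 4y + 18x − 3)(5x + 2y + 5)    [distributive law]
= (−24x^2 + 22x + 24xy − 4y − 3)(5x + 2y + 5)    [combine like terms]
= −120x^3 − 48x^2y − 120x^2 + 110x^2 + 44xy + 110x + 120x^2y + 48xy^2 + 120xy − 20xy − 8y^2 − 20y − 15x − 6y − 15    [distributive law]
= −120x^3 + 72x^2y − 10x^2 + 144xy + 95x + 48xy^2 − 8y^2 − 26y − 15    [combine like terms]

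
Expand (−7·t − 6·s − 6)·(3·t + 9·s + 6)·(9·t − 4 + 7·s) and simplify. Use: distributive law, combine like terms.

−189·t^3 − 456·t^2 − 876·s·t^2 − 906·s·t − 1053·s^2·t − 84·t − 414·s^2 − 378·s^3 + 108·s + 144

(−7·t − 6·s − 6)·(3·t + 9·s + 6)·(9·t − 4 + 7·s)
= (−21·t^2 − 63·s·t − 42·t − 18·s·t − 54·s^2 − 36·s − 18·t − 54·s − 36)·(9·t − 4 + 7·s)    [distributive law]
= (−21·t^2 − 81·s·t − 60·t − 54·s^2 − 90·s − 36)·(9·t − 4 + 7·s)    [combine like terms]
= −189·t^3 + 84·t^2 − 147·s·t^2 − 729·s·t^2 + 324·s·t − 567·s^2·t − 540·t^2 + 240·t − 420·s·t − 486·s^2·t + 216·s^2 − 378·s^3 − 810·s·t + 360·s − 630·s^2 − 324·t + 144 − 252·s    [distributive law]
= −189·t^3 − 456·t^2 − 876·s·t^2 − 906·s·t − 1053·s^2·t − 84·t − 414·s^2 − 378·s^3 + 108·s + 144    [combine like terms]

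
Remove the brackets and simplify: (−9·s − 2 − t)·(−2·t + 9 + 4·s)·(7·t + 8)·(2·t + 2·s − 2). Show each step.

224·s·t³ − 308·s²·t² − 1256·s·t² − 1094·s²·t − 734·s·t − 848·s² + 1136·s − 504·s³·t − 576·s³ − 66·t³ − 294·t² + 44·t + 288 + 28·t⁴

(−9·s − 2 − t)·(−2·t + 9 + 4·s)·(7·t + 8)·(2·t + 2·s − 2)
= (18·s·t − 81·s − 36·s² + 4·t − 18 − 8·s + 2·t² − 9·t − 4·s·t)·(7·t + 8)·(2·t + 2·s − 2)    [distributive law]
= (14·s·t − 89·s − 36·s² − 5·t − 18 + 2·t²)·(7·t + 8)·(2·t + 2·s − 2)    [combine like terms]
= (98·s·t² + 112·s·t − 623·s·t − 712·s − 252·s²·t − 288·s² − 35·t² − 40·t − 126·t − 144 + 14·t³ + 16·t²)·(2·t + 2·s − 2)    [distributive law]
= (98·s·t² − 511·s·t − 712·s − 252·s²·t − 288·s² − 19·t² − 166·t − 144 + 14·t³)·(2·t + 2·s − 2)    [combine like terms]
= 196·s·t³ + 196·s²·t² − 196·s·t² − 1022·s·t² − 1022·s²·t + 1022·s·t − 1424·s·t − 1424·s² + 1424·s − 504·s²·t² − 504·s³·t + 504·s²·t − 576·s²·t − 576·s³ + 576·s² − 38·t³ − 38·s·t² + 38·t² − 332·t² − 332·s·t + 332·t − 288·t − 288·s + 288 + 28·t⁴ + 28·s·t³ − 28·t³    [distributive law]
= 224·s·t³ − 308·s²·t² − 1256·s·t² − 1094·s²·t − 734·s·t − 848·s² + 1136·s − 504·s³·t − 576·s³ − 66·t³ − 294·t² + 44·t + 288 + 28·t⁴    [combine like terms]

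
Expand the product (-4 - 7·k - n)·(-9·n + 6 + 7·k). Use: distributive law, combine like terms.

30·n - 24 - 70·k + 56·k·n - 49·k² + 9·n²

(-4 - 7·k - n)·(-9·n + 6 + 7·k)
= 36·n - 24 - 28·k + 63·k·n - 42·k - 49·k² + 9·n² - 6·n - 7·k·n    [distributive law]
= 30·n - 24 - 70·k + 56·k·n - 49·k² + 9·n²    [combine like terms]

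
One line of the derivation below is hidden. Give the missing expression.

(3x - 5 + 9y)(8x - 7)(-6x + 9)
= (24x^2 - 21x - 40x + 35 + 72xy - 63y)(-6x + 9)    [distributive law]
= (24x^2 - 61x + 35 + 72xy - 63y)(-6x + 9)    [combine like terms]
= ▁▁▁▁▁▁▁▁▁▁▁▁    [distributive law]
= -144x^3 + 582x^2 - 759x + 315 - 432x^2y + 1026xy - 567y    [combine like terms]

Applying distributive law to the line above:

-144x^3 + 216x^2 + 366x^2 - 549x - 210x + 315 - 432x^2y + 648xy + 378xy - 567y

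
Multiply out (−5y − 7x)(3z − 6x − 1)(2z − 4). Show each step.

(−5y − 7x)(3z − 6x − 1)(2z − 4)
= (−15yz + 30xy + 5y − 21xz + 42x² + 7x)(2z − 4)    [distributive law]
= −30yz² + 60yz + 60xyz − 120xy + 10yz − 20y − 42xz² + 84xz + 84x²z − 168x² + 14xz − 28x    [distributive law]
= −30yz² + 70yz + 60xyz − 120xy − 20y − 42xz² + 98xz + 84x²z − 168x² − 28x    [combine like terms]

−30yz² + 70yz + 60xyz − 120xy − 20y − 42xz² + 98xz + 84x²z − 168x² − 28x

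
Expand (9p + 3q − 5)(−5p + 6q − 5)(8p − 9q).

(9p + 3q − 5)(−5p + 6q − 5)(8p − 9q)
= (−45p^2 + 54pq − 45p − 15pq + 18q^2 − 15q + 25p − 30q + 25)(8p − 9q)    [distributive law]
= (−45p^2 + 39pq − 20p + 18q^2 − 45q + 25)(8p − 9q)    [combine like terms]
= −360p^3 + 405p^2q + 312p^2q − 351pq^2 − 160p^2 + 180pq + 144pq^2 − 162q^3 − 360pq + 405q^2 + 200p − 225q    [distributive law]
= −360p^3 + 717p^2q − 207pq^2 − 160p^2 − 180pq − 162q^3 + 405q^2 + 200p − 225q    [combine like terms]

−360p^3 + 717p^2q − 207pq^2 − 160p^2 − 180pq − 162q^3 + 405q^2 + 200p − 225q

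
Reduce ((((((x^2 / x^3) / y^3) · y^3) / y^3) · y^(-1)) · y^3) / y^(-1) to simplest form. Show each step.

x^(-1)

((((((x^2 / x^3) / y^3) · y^3) / y^3) · y^(-1)) · y^3) / y^(-1)
= (((((x^(-1) / y^3) · y^3) / y^3) · y^(-1)) · y^3) / y^(-1)    [quotient of powers]
= x^(-1)    [quotient of powers; product of powers]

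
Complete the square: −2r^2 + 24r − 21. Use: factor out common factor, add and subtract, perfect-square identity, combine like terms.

−2r^2 + 24r − 21
= −2(r^2 − 12r) − 21    [factor out -2 from the r-terms]
= −2(r^2 − 12r + 36 − 36) − 21    [add and subtract 36 inside the bracket]
= −2(r − 6)^2 + 72 − 21    [perfect-square identity]
= −2(r − 6)^2 + 51    [combine constants]

−2(r − 6)^2 + 51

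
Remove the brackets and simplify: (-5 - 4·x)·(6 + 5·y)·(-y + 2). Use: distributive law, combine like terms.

(-5 - 4·x)·(6 + 5·y)·(-y + 2)
= (-30 - 25·y - 24·x - 20·x·y)·(-y + 2)    [distributive law]
= 30·y - 60 + 25·y² - 50·y + 24·x·y - 48·x + 20·x·y² - 40·x·y    [distributive law]
= -20·y - 60 + 25·y² - 16·x·y - 48·x + 20·x·y²    [combine like terms]

-20·y - 60 + 25·y² - 16·x·y - 48·x + 20·x·y²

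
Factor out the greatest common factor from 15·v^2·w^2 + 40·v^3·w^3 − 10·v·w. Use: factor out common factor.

15·v^2·w^2 + 40·v^3·w^3 − 10·v·w
= 5(3·v^2·w^2 + 8·v^3·w^3 − 2·v·w)    [factor out 5]
= 5·v·w(3·v·w + 8·v^2·w^2 − 2)    [factor out v·w]

5·v·w(3·v·w + 8·v^2·w^2 − 2)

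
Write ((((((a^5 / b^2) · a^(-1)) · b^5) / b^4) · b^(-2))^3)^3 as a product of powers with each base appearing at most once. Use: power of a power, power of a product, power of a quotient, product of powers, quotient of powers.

((((((a^5 / b^2) · a^(-1)) · b^5) / b^4) · b^(-2))^3)^3
= (((((a^5 / b^2) · a^(-1)) · b^5) / b^4) · b^(-2))^9    [power of a power]
= (((((a^5 / b^2) · a^(-1)) · b^5) / b^4)^9) · ((b^(-2))^9)    [power of a product]
= (((((a^5 / b^2) · a^(-1)) · b^5)^9) / ((b^4)^9)) · ((b^(-2))^9)    [power of a quotient]
= (((((a^5 / b^2) · a^(-1))^9) · ((b^5)^9)) / ((b^4)^9)) · ((b^(-2))^9)    [power of a product]
= (((((a^5 / b^2)^9) · ((a^(-1))^9)) · ((b^5)^9)) / ((b^4)^9)) · ((b^(-2))^9)    [power of a product]
= ((((((a^5)^9) / ((b^2)^9)) · ((a^(-1))^9)) · ((b^5)^9)) / ((b^4)^9)) · ((b^(-2))^9)    [power of a quotient]
= ((((a^45 / ((b^2)^9)) · ((a^(-1))^9)) · ((b^5)^9)) / ((b^4)^9)) · ((b^(-2))^9)    [power of a power]
= ((((a^45 / b^18) · ((a^(-1))^9)) · ((b^5)^9)) / ((b^4)^9)) · ((b^(-2))^9)    [power of a power]
= ((((a^45 / b^18) · a^(-9)) · ((b^5)^9)) / ((b^4)^9)) · ((b^(-2))^9)    [power of a power]
= ((((a^45 / b^18) · a^(-9)) · b^45) / ((b^4)^9)) · ((b^(-2))^9)    [power of a power]
= ((((a^45 / b^18) · a^(-9)) · b^45) / b^36) · ((b^(-2))^9)    [power of a power]
= ((((a^45 / b^18) · a^(-9)) · b^45) / b^36) · b^(-18)    [power of a power]
= a^36b^(-27)    [quotient of powers; product of powers]

a^36b^(-27)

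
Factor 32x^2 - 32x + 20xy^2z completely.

32x^2 - 32x + 20xy^2z
= 4(8x^2 - 8x + 5xy^2z)    [factor out 4]
= 4x(8x - 8 + 5y^2z)    [factor out x]

4x(8x - 8 + 5y^2z)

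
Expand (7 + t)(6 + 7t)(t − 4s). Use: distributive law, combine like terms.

42t − 168s + 55t^2 − 220st + 7t^3 − 28st^2

(7 + t)(6 + 7t)(t − 4s)
= (42 + 49t + 6t + 7t^2)(t − 4s)    [distributive law]
= (42 + 55t + 7t^2)(t − 4s)    [combine like terms]
= 42t − 168s + 55t^2 − 220st + 7t^3 − 28st^2    [distributive law]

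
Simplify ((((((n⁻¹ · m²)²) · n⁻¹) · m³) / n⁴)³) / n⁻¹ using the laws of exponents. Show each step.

((((((n⁻¹ · m²)²) · n⁻¹) · m³) / n⁴)³) / n⁻¹
= ((((((n⁻¹ · m²)²) · n⁻¹) · m³)³) / ((n⁴)³)) / n⁻¹    [power of a quotient]
= ((((((n⁻¹ · m²)²) · n⁻¹)³) · ((m³)³)) / ((n⁴)³)) / n⁻¹    [power of a product]
= ((((((n⁻¹ · m²)²)³) · ((n⁻¹)³)) · ((m³)³)) / ((n⁴)³)) / n⁻¹    [power of a product]
= (((((n⁻¹ · m²)⁶) · ((n⁻¹)³)) · ((m³)³)) / ((n⁴)³)) / n⁻¹    [power of a power]
= ((((((n⁻¹)⁶) · ((m²)⁶)) · ((n⁻¹)³)) · ((m³)³)) / ((n⁴)³)) / n⁻¹    [power of a product]
= ((((n⁻⁶ · ((m²)⁶)) · ((n⁻¹)³)) · ((m³)³)) / ((n⁴)³)) / n⁻¹    [power of a power]
= ((((n⁻⁶ · m¹²) · ((n⁻¹)³)) · ((m³)³)) / ((n⁴)³)) / n⁻¹    [power of a power]
= ((((n⁻⁶ · m¹²) · n⁻³) · ((m³)³)) / ((n⁴)³)) / n⁻¹    [power of a power]
= ((((n⁻⁶ · m¹²) · n⁻³) · m⁹) / ((n⁴)³)) / n⁻¹    [power of a power]
= ((((n⁻⁶ · m¹²) · n⁻³) · m⁹) / n¹²) / n⁻¹    [power of a power]
= m²¹n⁻²⁰    [quotient of powers; product of powers]

m²¹n⁻²⁰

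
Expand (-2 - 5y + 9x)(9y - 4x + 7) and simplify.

-53y + 71x - 14 - 45y² + 101xy - 36x²

(-2 - 5y + 9x)(9y - 4x + 7)
= -18y + 8x - 14 - 45y² + 20xy - 35y + 81xy - 36x² + 63x    [distributive law]
= -53y + 71x - 14 - 45y² + 101xy - 36x²    [combine like terms]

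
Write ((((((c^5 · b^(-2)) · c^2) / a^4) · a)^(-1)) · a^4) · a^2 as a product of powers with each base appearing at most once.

((((((c^5 · b^(-2)) · c^2) / a^4) · a)^(-1)) · a^4) · a^2
= ((((((c^5 · b^(-2)) · c^2) / a^4)^(-1)) · (a^(-1))) · a^4) · a^2    [power of a product]
= ((((((c^5 · b^(-2)) · c^2)^(-1)) / ((a^4)^(-1))) · (a^(-1))) · a^4) · a^2    [power of a quotient]
= ((((((c^5 · b^(-2))^(-1)) · ((c^2)^(-1))) / ((a^4)^(-1))) · (a^(-1))) · a^4) · a^2    [power of a product]
= (((((((c^5)^(-1)) · ((b^(-2))^(-1))) · ((c^2)^(-1))) / ((a^4)^(-1))) · (a^(-1))) · a^4) · a^2    [power of a product]
= (((((c^(-5) · ((b^(-2))^(-1))) · ((c^2)^(-1))) / ((a^4)^(-1))) · (a^(-1))) · a^4) · a^2    [power of a power]
= (((((c^(-5) · b^2) · ((c^2)^(-1))) / ((a^4)^(-1))) · (a^(-1))) · a^4) · a^2    [power of a power]
= (((((c^(-5) · b^2) · c^(-2)) / ((a^4)^(-1))) · (a^(-1))) · a^4) · a^2    [power of a power]
= (((((c^(-5) · b^2) · c^(-2)) / a^(-4)) · (a^(-1))) · a^4) · a^2    [power of a power]
= a^9·b^2·c^(-7)    [quotient of powers; product of powers]

a^9·b^2·c^(-7)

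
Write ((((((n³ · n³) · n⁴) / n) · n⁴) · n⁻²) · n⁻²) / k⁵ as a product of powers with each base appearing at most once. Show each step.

k⁻⁵n⁹

((((((n³ · n³) · n⁴) / n) · n⁴) · n⁻²) · n⁻²) / k⁵
= (((((n⁶ · n⁴) / n) · n⁴) · n⁻²) · n⁻²) / k⁵    [product of powers]
= ((((n¹⁰ / n) · n⁴) · n⁻²) · n⁻²) / k⁵    [product of powers]
= (((n⁹ · n⁴) · n⁻²) · n⁻²) / k⁵    [quotient of powers]
= ((n¹³ · n⁻²) · n⁻²) / k⁵    [product of powers]
= (n¹¹ · n⁻²) / k⁵    [product of powers]
= n⁹ / k⁵    [product of powers]
= k⁻⁵n⁹    [quotient of powers]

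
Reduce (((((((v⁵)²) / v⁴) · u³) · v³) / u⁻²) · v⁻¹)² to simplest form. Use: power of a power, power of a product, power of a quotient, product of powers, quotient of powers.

u¹⁰·v¹⁶

(((((((v⁵)²) / v⁴) · u³) · v³) / u⁻²) · v⁻¹)²
= (((((((v⁵)²) / v⁴) · u³) · v³) / u⁻²)²) · ((v⁻¹)²)    [power of a product]
= (((((((v⁵)²) / v⁴) · u³) · v³)²) / ((u⁻²)²)) · ((v⁻¹)²)    [power of a quotient]
= (((((((v⁵)²) / v⁴) · u³)²) · ((v³)²)) / ((u⁻²)²)) · ((v⁻¹)²)    [power of a product]
= (((((((v⁵)²) / v⁴)²) · ((u³)²)) · ((v³)²)) / ((u⁻²)²)) · ((v⁻¹)²)    [power of a product]
= (((((((v⁵)²)²) / ((v⁴)²)) · ((u³)²)) · ((v³)²)) / ((u⁻²)²)) · ((v⁻¹)²)    [power of a quotient]
= ((((((v⁵)⁴) / ((v⁴)²)) · ((u³)²)) · ((v³)²)) / ((u⁻²)²)) · ((v⁻¹)²)    [power of a power]
= ((((v²⁰ / ((v⁴)²)) · ((u³)²)) · ((v³)²)) / ((u⁻²)²)) · ((v⁻¹)²)    [power of a power]
= ((((v²⁰ / v⁸) · ((u³)²)) · ((v³)²)) / ((u⁻²)²)) · ((v⁻¹)²)    [power of a power]
= (((v¹² · ((u³)²)) · ((v³)²)) / ((u⁻²)²)) · ((v⁻¹)²)    [quotient of powers]
= (((v¹² · u⁶) · ((v³)²)) / ((u⁻²)²)) · ((v⁻¹)²)    [power of a power]
= (((v¹² · u⁶) · v⁶) / ((u⁻²)²)) · ((v⁻¹)²)    [power of a power]
= (((v¹² · u⁶) · v⁶) / u⁻⁴) · ((v⁻¹)²)    [power of a power]
= (((v¹² · u⁶) · v⁶) / u⁻⁴) · v⁻²    [power of a power]
= u¹⁰·v¹⁶    [quotient of powers; product of powers]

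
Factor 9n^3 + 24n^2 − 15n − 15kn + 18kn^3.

3n(3n^2 + 8n − 5 − 5k + 6kn^2)

9n^3 + 24n^2 − 15n − 15kn + 18kn^3
= 3(3n^3 + 8n^2 − 5n − 5kn + 6kn^3)    [factor out 3]
= 3n(3n^2 + 8n − 5 − 5k + 6kn^2)    [factor out n]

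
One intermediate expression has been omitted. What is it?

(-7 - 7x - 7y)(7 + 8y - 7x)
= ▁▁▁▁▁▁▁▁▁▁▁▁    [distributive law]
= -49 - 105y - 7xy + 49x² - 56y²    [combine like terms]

Applying distributive law to the line above:

-49 - 56y + 49x - 49x - 56xy + 49x² - 49y - 56y² + 49xy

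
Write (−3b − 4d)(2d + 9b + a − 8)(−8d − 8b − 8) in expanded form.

(−3b − 4d)(2d + 9b + a − 8)(−8d − 8b − 8)
= (−6bd − 27b^2 − 3ab + 24b − 8d^2 − 36bd − 4ad + 32d)(−8d − 8b − 8)    [distributive law]
= (−42bd − 27b^2 − 3ab + 24b − 8d^2 − 4ad + 32d)(−8d − 8b − 8)    [combine like terms]
= 336bd^2 + 336b^2d + 336bd + 216b^2d + 216b^3 + 216b^2 + 24abd + 24ab^2 + 24ab − 192bd − 192b^2 − 192b + 64d^3 + 64bd^2 + 64d^2 + 32ad^2 + 32abd + 32ad − 256d^2 − 256bd − 256d    [distributive law]
= 400bd^2 + 552b^2d − 112bd + 216b^3 + 24b^2 + 56abd + 24ab^2 + 24ab − 192b + 64d^3 − 192d^2 + 32ad^2 + 32ad − 256d    [combine like terms]

400bd^2 + 552b^2d − 112bd + 216b^3 + 24b^2 + 56abd + 24ab^2 + 24ab − 192b + 64d^3 − 192d^2 + 32ad^2 + 32ad − 256d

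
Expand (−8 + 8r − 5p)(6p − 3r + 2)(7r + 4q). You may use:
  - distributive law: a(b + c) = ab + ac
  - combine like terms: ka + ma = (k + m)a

−406pr − 232pq + 280r^2 + 160qr − 112r − 64q + 441pr^2 + 252pqr − 168r^3 − 96qr^2 − 210p^2r − 120p^2q

(−8 + 8r − 5p)(6p − 3r + 2)(7r + 4q)
= (−48p + 24r − 16 + 48pr − 24r^2 + 16r − 30p^2 + 15pr − 10p)(7r + 4q)    [distributive law]
= (−58p + 40r − 16 + 63pr − 24r^2 − 30p^2)(7r + 4q)    [combine like terms]
= −406pr − 232pq + 280r^2 + 160qr − 112r − 64q + 441pr^2 + 252pqr − 168r^3 − 96qr^2 − 210p^2r − 120p^2q    [distributive law]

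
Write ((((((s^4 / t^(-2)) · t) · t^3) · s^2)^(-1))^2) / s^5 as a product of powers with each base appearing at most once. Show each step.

((((((s^4 / t^(-2)) · t) · t^3) · s^2)^(-1))^2) / s^5
= (((((s^4 / t^(-2)) · t) · t^3) · s^2)^(-2)) / s^5    [power of a power]
= (((((s^4 / t^(-2)) · t) · t^3)^(-2)) · ((s^2)^(-2))) / s^5    [power of a product]
= (((((s^4 / t^(-2)) · t)^(-2)) · ((t^3)^(-2))) · ((s^2)^(-2))) / s^5    [power of a product]
= (((((s^4 / t^(-2))^(-2)) · (t^(-2))) · ((t^3)^(-2))) · ((s^2)^(-2))) / s^5    [power of a product]
= ((((((s^4)^(-2)) / ((t^(-2))^(-2))) · (t^(-2))) · ((t^3)^(-2))) · ((s^2)^(-2))) / s^5    [power of a quotient]
= ((((s^(-8) / ((t^(-2))^(-2))) · (t^(-2))) · ((t^3)^(-2))) · ((s^2)^(-2))) / s^5    [power of a power]
= ((((s^(-8) / t^4) · (t^(-2))) · ((t^3)^(-2))) · ((s^2)^(-2))) / s^5    [power of a power]
= ((((s^(-8) / t^4) · t^(-2)) · t^(-6)) · ((s^2)^(-2))) / s^5    [power of a power]
= ((((s^(-8) / t^4) · t^(-2)) · t^(-6)) · s^(-4)) / s^5    [power of a power]
= s^(-17)t^(-12)    [quotient of powers; product of powers]

s^(-17)t^(-12)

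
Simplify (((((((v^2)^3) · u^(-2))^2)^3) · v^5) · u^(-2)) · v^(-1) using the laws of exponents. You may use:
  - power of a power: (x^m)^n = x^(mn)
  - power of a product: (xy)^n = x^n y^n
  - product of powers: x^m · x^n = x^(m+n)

(((((((v^2)^3) · u^(-2))^2)^3) · v^5) · u^(-2)) · v^(-1)
= ((((((v^2)^3) · u^(-2))^6) · v^5) · u^(-2)) · v^(-1)    [power of a power]
= ((((((v^2)^3)^6) · ((u^(-2))^6)) · v^5) · u^(-2)) · v^(-1)    [power of a product]
= (((((v^2)^18) · ((u^(-2))^6)) · v^5) · u^(-2)) · v^(-1)    [power of a power]
= (((v^36 · ((u^(-2))^6)) · v^5) · u^(-2)) · v^(-1)    [power of a power]
= (((v^36 · u^(-12)) · v^5) · u^(-2)) · v^(-1)    [power of a power]
= u^(-14)v^40    [product of powers]

u^(-14)v^40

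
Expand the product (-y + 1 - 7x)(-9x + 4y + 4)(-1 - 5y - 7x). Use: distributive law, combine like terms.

204xy + 123xy^2 - 182x^2y + 4y^2 + 20y^3 + 9x + 196x^2 - 4 - 20y - 441x^3

(-y + 1 - 7x)(-9x + 4y + 4)(-1 - 5y - 7x)
= (9xy - 4y^2 - 4y - 9x + 4y + 4 + 63x^2 - 28xy - 28x)(-1 - 5y - 7x)    [distributive law]
= (-19xy - 4y^2 - 37x + 4 + 63x^2)(-1 - 5y - 7x)    [combine like terms]
= 19xy + 95xy^2 + 133x^2y + 4y^2 + 20y^3 + 28xy^2 + 37x + 185xy + 259x^2 - 4 - 20y - 28x - 63x^2 - 315x^2y - 441x^3    [distributive law]
= 204xy + 123xy^2 - 182x^2y + 4y^2 + 20y^3 + 9x + 196x^2 - 4 - 20y - 441x^3    [combine like terms]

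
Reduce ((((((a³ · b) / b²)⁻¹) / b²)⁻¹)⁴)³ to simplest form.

((((((a³ · b) / b²)⁻¹) / b²)⁻¹)⁴)³
= (((((a³ · b) / b²)⁻¹) / b²)⁻¹)¹²    [power of a power]
= ((((a³ · b) / b²)⁻¹) / b²)⁻¹²    [power of a power]
= ((((a³ · b) / b²)⁻¹)⁻¹²) / ((b²)⁻¹²)    [power of a quotient]
= (((a³ · b) / b²)¹²) / ((b²)⁻¹²)    [power of a power]
= (((a³ · b)¹²) / ((b²)¹²)) / ((b²)⁻¹²)    [power of a quotient]
= ((((a³)¹²) · (b¹²)) / ((b²)¹²)) / ((b²)⁻¹²)    [power of a product]
= ((a³⁶ · (b¹²)) / ((b²)¹²)) / ((b²)⁻¹²)    [power of a power]
= ((a³⁶ · b¹²) / b²⁴) / ((b²)⁻¹²)    [power of a power]
= ((a³⁶ · b¹²) / b²⁴) / b⁻²⁴    [power of a power]
= a³⁶b¹²    [quotient of powers; product of powers]

a³⁶b¹²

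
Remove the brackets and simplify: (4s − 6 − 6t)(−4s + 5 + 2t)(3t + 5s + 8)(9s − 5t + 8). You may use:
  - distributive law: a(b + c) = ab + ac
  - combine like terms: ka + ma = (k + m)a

(4s − 6 − 6t)(−4s + 5 + 2t)(3t + 5s + 8)(9s − 5t + 8)
= (−16s^2 + 20s + 8st + 24s − 30 − 12t + 24st − 30t − 12t^2)(3t + 5s + 8)(9s − 5t + 8)    [distributive law]
= (−16s^2 + 44s + 32st − 30 − 42t − 12t^2)(3t + 5s + 8)(9s − 5t + 8)    [combine like terms]
= (−48s^2t − 80s^3 − 128s^2 + 132st + 220s^2 + 352s + 96st^2 + 160s^2t + 256st − 90t − 150s − 240 − 126t^2 − 210st − 336t − 36t^3 − 60st^2 − 96t^2)(9s − 5t + 8)    [distributive law]
= (112s^2t − 80s^3 + 92s^2 + 178st + 202s + 36st^2 − 426t − 240 − 222t^2 − 36t^3)(9s − 5t + 8)    [combine like terms]
= 1008s^3t − 560s^2t^2 + 896s^2t − 720s^4 + 400s^3t − 640s^3 + 828s^3 − 460s^2t + 736s^2 + 1602s^2t − 890st^2 + 1424st + 1818s^2 − 1010st + 1616s + 324s^2t^2 − 180st^3 + 288st^2 − 3834st + 2130t^2 − 3408t − 2160s + 1200t − 1920 − 1998st^2 + 1110t^3 − 1776t^2 − 324st^3 + 180t^4 − 288t^3    [distributive law]
= 1408s^3t − 236s^2t^2 + 2038s^2t − 720s^4 + 188s^3 + 2554s^2 − 2600st^2 − 3420st − 544s − 504st^3 + 354t^2 − 2208t − 1920 + 822t^3 + 180t^4    [combine like terms]

1408s^3t − 236s^2t^2 + 2038s^2t − 720s^4 + 188s^3 + 2554s^2 − 2600st^2 − 3420st − 544s − 504st^3 + 354t^2 − 2208t − 1920 + 822t^3 + 180t^4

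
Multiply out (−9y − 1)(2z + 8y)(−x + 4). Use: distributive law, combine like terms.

18xyz − 72yz + 72xy^2 − 288y^2 + 2xz − 8z + 8xy − 32y

(−9y − 1)(2z + 8y)(−x + 4)
= (−18yz − 72y^2 − 2z − 8y)(−x + 4)    [distributive law]
= 18xyz − 72yz + 72xy^2 − 288y^2 + 2xz − 8z + 8xy − 32y    [distributive law]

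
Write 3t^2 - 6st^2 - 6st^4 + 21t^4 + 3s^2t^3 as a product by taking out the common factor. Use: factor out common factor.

3t^2(1 - 2s - 2st^2 + 7t^2 + s^2t)

3t^2 - 6st^2 - 6st^4 + 21t^4 + 3s^2t^3
= 3(t^2 - 2st^2 - 2st^4 + 7t^4 + s^2t^3)    [factor out 3]
= 3t^2(1 - 2s - 2st^2 + 7t^2 + s^2t)    [factor out t^2]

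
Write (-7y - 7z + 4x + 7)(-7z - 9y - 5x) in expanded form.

112yz + 63y² - xy + 49z² + 7xz - 20x² - 49z - 63y - 35x

(-7y - 7z + 4x + 7)(-7z - 9y - 5x)
= 49yz + 63y² + 35xy + 49z² + 63yz + 35xz - 28xz - 36xy - 20x² - 49z - 63y - 35x    [distributive law]
= 112yz + 63y² - xy + 49z² + 7xz - 20x² - 49z - 63y - 35x    [combine like terms]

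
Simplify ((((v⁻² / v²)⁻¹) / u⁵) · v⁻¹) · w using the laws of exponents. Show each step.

u⁻⁵·v³·w

((((v⁻² / v²)⁻¹) / u⁵) · v⁻¹) · w
= (((((v⁻²)⁻¹) / ((v²)⁻¹)) / u⁵) · v⁻¹) · w    [power of a quotient]
= (((v² / ((v²)⁻¹)) / u⁵) · v⁻¹) · w    [power of a power]
= (((v² / v⁻²) / u⁵) · v⁻¹) · w    [power of a power]
= ((v⁴ / u⁵) · v⁻¹) · w    [quotient of powers]
= u⁻⁵·v³·w    [quotient of powers; product of powers]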